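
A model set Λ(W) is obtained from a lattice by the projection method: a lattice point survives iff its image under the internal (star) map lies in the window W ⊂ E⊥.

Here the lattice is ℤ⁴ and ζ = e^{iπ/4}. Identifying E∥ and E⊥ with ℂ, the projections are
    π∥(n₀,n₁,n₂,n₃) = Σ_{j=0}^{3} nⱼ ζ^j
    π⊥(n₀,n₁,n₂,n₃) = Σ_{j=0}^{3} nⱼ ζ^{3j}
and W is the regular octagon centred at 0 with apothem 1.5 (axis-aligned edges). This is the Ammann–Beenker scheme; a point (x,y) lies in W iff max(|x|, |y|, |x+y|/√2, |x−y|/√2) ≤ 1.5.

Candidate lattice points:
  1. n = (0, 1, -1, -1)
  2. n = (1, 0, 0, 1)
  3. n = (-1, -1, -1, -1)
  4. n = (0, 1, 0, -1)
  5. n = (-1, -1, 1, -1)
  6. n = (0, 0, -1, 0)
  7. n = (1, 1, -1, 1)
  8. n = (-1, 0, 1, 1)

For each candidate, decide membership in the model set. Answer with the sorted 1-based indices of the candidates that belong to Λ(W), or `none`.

3, 4, 6, 8

π⊥(n) = n₀ + n₁ζ³ + n₂ζ⁶ + n₃ζ⁹ where ζ = e^{iπ/4}.
candidate 1: n = (0, 1, -1, -1) → π⊥ ≈ (-1.414214, +1.000000); max(|x|,|y|,|x±y|/√2) = 1.707107 > 1.5 ⇒ ∉ W
candidate 2: n = (1, 0, 0, 1) → π⊥ ≈ (+1.707107, +0.707107); max(|x|,|y|,|x±y|/√2) = 1.707107 > 1.5 ⇒ ∉ W
candidate 3: n = (-1, -1, -1, -1) → π⊥ ≈ (-1.000000, -0.414214); max(|x|,|y|,|x±y|/√2) = 1.000000 ≤ 1.5 ⇒ ∈ W
candidate 4: n = (0, 1, 0, -1) → π⊥ ≈ (-1.414214, +0.000000); max(|x|,|y|,|x±y|/√2) = 1.414214 ≤ 1.5 ⇒ ∈ W
candidate 5: n = (-1, -1, 1, -1) → π⊥ ≈ (-1.000000, -2.414214); max(|x|,|y|,|x±y|/√2) = 2.414214 > 1.5 ⇒ ∉ W
candidate 6: n = (0, 0, -1, 0) → π⊥ ≈ (+0.000000, +1.000000); max(|x|,|y|,|x±y|/√2) = 1.000000 ≤ 1.5 ⇒ ∈ W
candidate 7: n = (1, 1, -1, 1) → π⊥ ≈ (+1.000000, +2.414214); max(|x|,|y|,|x±y|/√2) = 2.414214 > 1.5 ⇒ ∉ W
candidate 8: n = (-1, 0, 1, 1) → π⊥ ≈ (-0.292893, -0.292893); max(|x|,|y|,|x±y|/√2) = 0.414214 ≤ 1.5 ⇒ ∈ W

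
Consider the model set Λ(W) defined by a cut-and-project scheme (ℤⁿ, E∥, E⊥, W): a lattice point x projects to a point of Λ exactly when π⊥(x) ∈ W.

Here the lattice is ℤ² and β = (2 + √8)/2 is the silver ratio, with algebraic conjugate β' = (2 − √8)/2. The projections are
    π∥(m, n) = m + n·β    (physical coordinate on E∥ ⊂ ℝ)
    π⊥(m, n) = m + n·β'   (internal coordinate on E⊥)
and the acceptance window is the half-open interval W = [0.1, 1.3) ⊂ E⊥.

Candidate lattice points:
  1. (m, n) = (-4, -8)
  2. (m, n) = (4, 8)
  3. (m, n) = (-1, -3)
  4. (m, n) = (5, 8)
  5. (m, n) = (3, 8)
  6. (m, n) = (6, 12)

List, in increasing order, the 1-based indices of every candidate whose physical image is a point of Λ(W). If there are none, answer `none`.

Numerically β ≈ 2.4142 and β' = −1/β ≈ -0.4142.
[1] lift (-4,-8): star map gives -0.6863; window check 0.1 ≤ -0.6863 < 1.3 is false → out
[2] lift (4,8): star map gives 0.6863; window check 0.1 ≤ 0.6863 < 1.3 is true → IN Λ
[3] lift (-1,-3): star map gives 0.2426; window check 0.1 ≤ 0.2426 < 1.3 is true → IN Λ
[4] lift (5,8): star map gives 1.6863; window check 0.1 ≤ 1.6863 < 1.3 is false → out
[5] lift (3,8): star map gives -0.3137; window check 0.1 ≤ -0.3137 < 1.3 is false → out
[6] lift (6,12): star map gives 1.0294; window check 0.1 ≤ 1.0294 < 1.3 is true → IN Λ

2, 3, 6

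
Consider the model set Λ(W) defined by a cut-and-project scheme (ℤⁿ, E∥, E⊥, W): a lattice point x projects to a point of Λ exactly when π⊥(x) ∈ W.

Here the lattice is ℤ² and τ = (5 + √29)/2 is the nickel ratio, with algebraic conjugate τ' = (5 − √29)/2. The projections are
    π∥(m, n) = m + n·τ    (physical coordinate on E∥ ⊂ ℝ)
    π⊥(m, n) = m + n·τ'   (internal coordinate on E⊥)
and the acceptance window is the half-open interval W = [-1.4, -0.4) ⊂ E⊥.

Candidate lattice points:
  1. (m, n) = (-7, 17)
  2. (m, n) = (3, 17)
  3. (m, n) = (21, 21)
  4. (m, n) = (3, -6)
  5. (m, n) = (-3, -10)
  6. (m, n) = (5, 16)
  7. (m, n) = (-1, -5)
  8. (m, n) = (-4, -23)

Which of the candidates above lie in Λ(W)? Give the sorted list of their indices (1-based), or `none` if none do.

Compute τ' = (5−√29)/2 = -0.1926, so π⊥(m,n) = m -0.1926·n.
#1 (-7,17): internal coord -7 + (17)·τ' = -10.2739; -10.2739 ∉ [-1.4, -0.4) → out
#2 (3,17): internal coord 3 + (17)·τ' = -0.2739; -0.2739 ∉ [-1.4, -0.4) → out
#3 (21,21): internal coord 21 + (21)·τ' = +16.9558; +16.9558 ∉ [-1.4, -0.4) → out
#4 (3,-6): internal coord 3 + (-6)·τ' = +4.1555; +4.1555 ∉ [-1.4, -0.4) → out
#5 (-3,-10): internal coord -3 + (-10)·τ' = -1.0742; -1.0742 ∈ [-1.4, -0.4) → IN Λ
#6 (5,16): internal coord 5 + (16)·τ' = +1.9187; +1.9187 ∉ [-1.4, -0.4) → out
#7 (-1,-5): internal coord -1 + (-5)·τ' = -0.0371; -0.0371 ∉ [-1.4, -0.4) → out
#8 (-4,-23): internal coord -4 + (-23)·τ' = +0.4294; +0.4294 ∉ [-1.4, -0.4) → out

5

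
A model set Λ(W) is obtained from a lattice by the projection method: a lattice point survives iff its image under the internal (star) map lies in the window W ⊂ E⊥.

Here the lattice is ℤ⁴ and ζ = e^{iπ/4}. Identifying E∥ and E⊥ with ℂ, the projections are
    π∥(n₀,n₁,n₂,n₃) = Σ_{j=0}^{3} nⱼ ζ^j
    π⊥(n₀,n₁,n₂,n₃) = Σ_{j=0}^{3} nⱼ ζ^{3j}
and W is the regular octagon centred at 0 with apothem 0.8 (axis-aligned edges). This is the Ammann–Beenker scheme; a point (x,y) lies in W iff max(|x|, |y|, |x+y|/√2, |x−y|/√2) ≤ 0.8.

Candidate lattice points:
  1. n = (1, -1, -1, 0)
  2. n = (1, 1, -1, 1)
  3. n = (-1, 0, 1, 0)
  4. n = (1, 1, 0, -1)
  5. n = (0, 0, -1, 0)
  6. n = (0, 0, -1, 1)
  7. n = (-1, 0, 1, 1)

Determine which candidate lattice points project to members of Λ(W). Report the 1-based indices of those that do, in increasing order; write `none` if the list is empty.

π⊥(n) = n₀ + n₁ζ³ + n₂ζ⁶ + n₃ζ⁹ where ζ = e^{iπ/4}.
candidate 1: n = (1, -1, -1, 0) → π⊥ ≈ (+1.70711, +0.29289); max(|x|,|y|,|x±y|/√2) = 1.70711 > 0.8 ⇒ ∉ W
candidate 2: n = (1, 1, -1, 1) → π⊥ ≈ (+1.00000, +2.41421); max(|x|,|y|,|x±y|/√2) = 2.41421 > 0.8 ⇒ ∉ W
candidate 3: n = (-1, 0, 1, 0) → π⊥ ≈ (-1.00000, -1.00000); max(|x|,|y|,|x±y|/√2) = 1.41421 > 0.8 ⇒ ∉ W
candidate 4: n = (1, 1, 0, -1) → π⊥ ≈ (-0.41421, +0.00000); max(|x|,|y|,|x±y|/√2) = 0.41421 ≤ 0.8 ⇒ ∈ W
candidate 5: n = (0, 0, -1, 0) → π⊥ ≈ (+0.00000, +1.00000); max(|x|,|y|,|x±y|/√2) = 1.00000 > 0.8 ⇒ ∉ W
candidate 6: n = (0, 0, -1, 1) → π⊥ ≈ (+0.70711, +1.70711); max(|x|,|y|,|x±y|/√2) = 1.70711 > 0.8 ⇒ ∉ W
candidate 7: n = (-1, 0, 1, 1) → π⊥ ≈ (-0.29289, -0.29289); max(|x|,|y|,|x±y|/√2) = 0.41421 ≤ 0.8 ⇒ ∈ W

4, 7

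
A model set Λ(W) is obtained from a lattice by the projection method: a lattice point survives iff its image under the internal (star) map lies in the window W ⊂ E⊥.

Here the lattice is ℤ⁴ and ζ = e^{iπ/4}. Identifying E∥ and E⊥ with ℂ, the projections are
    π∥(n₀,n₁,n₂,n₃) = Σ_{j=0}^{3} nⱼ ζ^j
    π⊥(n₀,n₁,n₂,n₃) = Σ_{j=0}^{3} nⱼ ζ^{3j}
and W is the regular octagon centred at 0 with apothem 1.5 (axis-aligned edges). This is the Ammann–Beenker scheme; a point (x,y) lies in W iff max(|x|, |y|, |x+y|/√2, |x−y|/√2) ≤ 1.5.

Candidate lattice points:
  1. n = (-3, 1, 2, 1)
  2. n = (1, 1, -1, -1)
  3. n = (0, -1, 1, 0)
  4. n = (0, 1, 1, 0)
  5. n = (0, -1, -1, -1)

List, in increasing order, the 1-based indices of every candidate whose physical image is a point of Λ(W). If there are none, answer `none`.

Internal map: ζ^{3j} for j=0..3 gives (1,0), (−√2/2,√2/2), (0,−1), (√2/2,√2/2).
#1 (-3, 1, 2, 1): internal (-3.00000, -0.58579); octagon support 3.00000 vs apothem 1.5 → ∉ W
#2 (1, 1, -1, -1): internal (-0.41421, 1.00000); octagon support 1.00000 vs apothem 1.5 → ∈ W
#3 (0, -1, 1, 0): internal (0.70711, -1.70711); octagon support 1.70711 vs apothem 1.5 → ∉ W
#4 (0, 1, 1, 0): internal (-0.70711, -0.29289); octagon support 0.70711 vs apothem 1.5 → ∈ W
#5 (0, -1, -1, -1): internal (0.00000, -0.41421); octagon support 0.41421 vs apothem 1.5 → ∈ W

2, 4, 5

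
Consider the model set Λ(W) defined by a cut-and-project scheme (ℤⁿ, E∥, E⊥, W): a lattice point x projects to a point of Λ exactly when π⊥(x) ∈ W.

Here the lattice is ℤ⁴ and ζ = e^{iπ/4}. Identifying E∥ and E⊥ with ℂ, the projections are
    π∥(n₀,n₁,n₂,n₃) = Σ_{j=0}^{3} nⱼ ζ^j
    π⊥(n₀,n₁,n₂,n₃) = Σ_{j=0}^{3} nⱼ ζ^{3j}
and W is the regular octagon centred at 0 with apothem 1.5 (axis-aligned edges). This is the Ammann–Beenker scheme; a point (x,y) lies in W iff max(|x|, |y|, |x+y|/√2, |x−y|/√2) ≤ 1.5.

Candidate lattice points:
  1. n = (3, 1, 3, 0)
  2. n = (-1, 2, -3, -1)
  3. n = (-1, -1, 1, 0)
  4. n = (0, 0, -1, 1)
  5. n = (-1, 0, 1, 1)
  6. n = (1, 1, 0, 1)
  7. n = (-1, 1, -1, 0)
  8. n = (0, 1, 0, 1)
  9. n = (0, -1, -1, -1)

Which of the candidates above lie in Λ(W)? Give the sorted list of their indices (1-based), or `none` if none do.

Internal map: ζ^{3j} for j=0..3 gives (1,0), (−√2/2,√2/2), (0,−1), (√2/2,√2/2).
#1 (3, 1, 3, 0): internal (2.292893, -2.292893); octagon support 3.242641 vs apothem 1.5 → ∉ W
#2 (-1, 2, -3, -1): internal (-3.121320, 3.707107); octagon support 4.828427 vs apothem 1.5 → ∉ W
#3 (-1, -1, 1, 0): internal (-0.292893, -1.707107); octagon support 1.707107 vs apothem 1.5 → ∉ W
#4 (0, 0, -1, 1): internal (0.707107, 1.707107); octagon support 1.707107 vs apothem 1.5 → ∉ W
#5 (-1, 0, 1, 1): internal (-0.292893, -0.292893); octagon support 0.414214 vs apothem 1.5 → ∈ W
#6 (1, 1, 0, 1): internal (1.000000, 1.414214); octagon support 1.707107 vs apothem 1.5 → ∉ W
#7 (-1, 1, -1, 0): internal (-1.707107, 1.707107); octagon support 2.414214 vs apothem 1.5 → ∉ W
#8 (0, 1, 0, 1): internal (0.000000, 1.414214); octagon support 1.414214 vs apothem 1.5 → ∈ W
#9 (0, -1, -1, -1): internal (0.000000, -0.414214); octagon support 0.414214 vs apothem 1.5 → ∈ W

5, 8, 9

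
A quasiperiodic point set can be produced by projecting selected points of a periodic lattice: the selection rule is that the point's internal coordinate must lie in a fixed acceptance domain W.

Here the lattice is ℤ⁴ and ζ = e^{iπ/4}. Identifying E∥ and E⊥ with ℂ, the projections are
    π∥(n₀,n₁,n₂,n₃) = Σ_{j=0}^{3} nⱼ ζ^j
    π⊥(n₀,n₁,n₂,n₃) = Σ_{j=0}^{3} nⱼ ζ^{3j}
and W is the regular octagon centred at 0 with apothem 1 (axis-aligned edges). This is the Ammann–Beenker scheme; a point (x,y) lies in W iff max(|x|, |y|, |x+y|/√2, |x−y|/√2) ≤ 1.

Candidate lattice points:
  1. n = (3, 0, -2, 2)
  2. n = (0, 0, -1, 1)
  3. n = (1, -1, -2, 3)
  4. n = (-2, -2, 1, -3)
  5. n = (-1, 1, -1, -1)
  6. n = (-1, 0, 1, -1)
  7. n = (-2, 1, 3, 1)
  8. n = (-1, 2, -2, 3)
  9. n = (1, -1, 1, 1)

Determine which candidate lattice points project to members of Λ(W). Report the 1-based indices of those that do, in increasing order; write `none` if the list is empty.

With ζ = e^{iπ/4} the internal vectors are ζ^0,ζ^3,ζ^6,ζ^9.
candidate 1: n = (3, 0, -2, 2) → π⊥ ≈ (+4.4142, +3.4142); max(|x|,|y|,|x±y|/√2) = 5.5355 > 1 ⇒ ∉ W
candidate 2: n = (0, 0, -1, 1) → π⊥ ≈ (+0.7071, +1.7071); max(|x|,|y|,|x±y|/√2) = 1.7071 > 1 ⇒ ∉ W
candidate 3: n = (1, -1, -2, 3) → π⊥ ≈ (+3.8284, +3.4142); max(|x|,|y|,|x±y|/√2) = 5.1213 > 1 ⇒ ∉ W
candidate 4: n = (-2, -2, 1, -3) → π⊥ ≈ (-2.7071, -4.5355); max(|x|,|y|,|x±y|/√2) = 5.1213 > 1 ⇒ ∉ W
candidate 5: n = (-1, 1, -1, -1) → π⊥ ≈ (-2.4142, +1.0000); max(|x|,|y|,|x±y|/√2) = 2.4142 > 1 ⇒ ∉ W
candidate 6: n = (-1, 0, 1, -1) → π⊥ ≈ (-1.7071, -1.7071); max(|x|,|y|,|x±y|/√2) = 2.4142 > 1 ⇒ ∉ W
candidate 7: n = (-2, 1, 3, 1) → π⊥ ≈ (-2.0000, -1.5858); max(|x|,|y|,|x±y|/√2) = 2.5355 > 1 ⇒ ∉ W
candidate 8: n = (-1, 2, -2, 3) → π⊥ ≈ (-0.2929, +5.5355); max(|x|,|y|,|x±y|/√2) = 5.5355 > 1 ⇒ ∉ W
candidate 9: n = (1, -1, 1, 1) → π⊥ ≈ (+2.4142, -1.0000); max(|x|,|y|,|x±y|/√2) = 2.4142 > 1 ⇒ ∉ W

none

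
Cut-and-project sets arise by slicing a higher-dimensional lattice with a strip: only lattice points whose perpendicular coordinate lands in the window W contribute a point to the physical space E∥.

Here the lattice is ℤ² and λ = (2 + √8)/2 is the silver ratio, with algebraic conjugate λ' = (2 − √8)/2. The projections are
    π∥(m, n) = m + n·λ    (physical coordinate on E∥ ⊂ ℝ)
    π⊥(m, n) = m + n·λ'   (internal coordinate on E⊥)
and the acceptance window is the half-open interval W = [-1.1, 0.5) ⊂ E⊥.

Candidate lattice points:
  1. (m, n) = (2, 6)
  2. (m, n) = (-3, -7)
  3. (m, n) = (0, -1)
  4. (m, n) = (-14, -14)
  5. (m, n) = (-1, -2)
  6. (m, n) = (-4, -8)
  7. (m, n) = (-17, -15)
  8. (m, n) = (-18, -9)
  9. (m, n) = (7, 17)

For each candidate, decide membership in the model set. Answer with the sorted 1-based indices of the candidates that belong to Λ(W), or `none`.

1, 2, 3, 5, 6, 9

Numerically λ ≈ 2.41421 and λ' = −1/λ ≈ -0.41421.
[1] lift (2,6): star map gives -0.48528; window check -1.1 ≤ -0.48528 < 0.5 is true → IN Λ
[2] lift (-3,-7): star map gives -0.10051; window check -1.1 ≤ -0.10051 < 0.5 is true → IN Λ
[3] lift (0,-1): star map gives 0.41421; window check -1.1 ≤ 0.41421 < 0.5 is true → IN Λ
[4] lift (-14,-14): star map gives -8.20101; window check -1.1 ≤ -8.20101 < 0.5 is false → out
[5] lift (-1,-2): star map gives -0.17157; window check -1.1 ≤ -0.17157 < 0.5 is true → IN Λ
[6] lift (-4,-8): star map gives -0.68629; window check -1.1 ≤ -0.68629 < 0.5 is true → IN Λ
[7] lift (-17,-15): star map gives -10.78680; window check -1.1 ≤ -10.78680 < 0.5 is false → out
[8] lift (-18,-9): star map gives -14.27208; window check -1.1 ≤ -14.27208 < 0.5 is false → out
[9] lift (7,17): star map gives -0.04163; window check -1.1 ≤ -0.04163 < 0.5 is true → IN Λ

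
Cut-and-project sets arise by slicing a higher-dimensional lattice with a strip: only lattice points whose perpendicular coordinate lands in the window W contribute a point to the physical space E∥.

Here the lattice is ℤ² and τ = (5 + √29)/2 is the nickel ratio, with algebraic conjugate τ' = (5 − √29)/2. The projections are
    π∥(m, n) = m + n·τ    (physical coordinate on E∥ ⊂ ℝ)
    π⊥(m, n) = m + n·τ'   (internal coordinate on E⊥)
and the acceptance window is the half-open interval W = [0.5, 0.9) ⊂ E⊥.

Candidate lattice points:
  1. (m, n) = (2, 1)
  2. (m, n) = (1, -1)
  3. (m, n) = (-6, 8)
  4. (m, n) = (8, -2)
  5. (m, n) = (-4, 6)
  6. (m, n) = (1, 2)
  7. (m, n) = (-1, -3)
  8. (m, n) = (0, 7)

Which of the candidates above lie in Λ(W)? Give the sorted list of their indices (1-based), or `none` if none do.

6

τ' = (5−√29)/2 ≈ -0.1926.
[1] lift (2,1): star map gives 1.8074; window check 0.5 ≤ 1.8074 < 0.9 is false → out
[2] lift (1,-1): star map gives 1.1926; window check 0.5 ≤ 1.1926 < 0.9 is false → out
[3] lift (-6,8): star map gives -7.5407; window check 0.5 ≤ -7.5407 < 0.9 is false → out
[4] lift (8,-2): star map gives 8.3852; window check 0.5 ≤ 8.3852 < 0.9 is false → out
[5] lift (-4,6): star map gives -5.1555; window check 0.5 ≤ -5.1555 < 0.9 is false → out
[6] lift (1,2): star map gives 0.6148; window check 0.5 ≤ 0.6148 < 0.9 is true → IN Λ
[7] lift (-1,-3): star map gives -0.4223; window check 0.5 ≤ -0.4223 < 0.9 is false → out
[8] lift (0,7): star map gives -1.3481; window check 0.5 ≤ -1.3481 < 0.9 is false → out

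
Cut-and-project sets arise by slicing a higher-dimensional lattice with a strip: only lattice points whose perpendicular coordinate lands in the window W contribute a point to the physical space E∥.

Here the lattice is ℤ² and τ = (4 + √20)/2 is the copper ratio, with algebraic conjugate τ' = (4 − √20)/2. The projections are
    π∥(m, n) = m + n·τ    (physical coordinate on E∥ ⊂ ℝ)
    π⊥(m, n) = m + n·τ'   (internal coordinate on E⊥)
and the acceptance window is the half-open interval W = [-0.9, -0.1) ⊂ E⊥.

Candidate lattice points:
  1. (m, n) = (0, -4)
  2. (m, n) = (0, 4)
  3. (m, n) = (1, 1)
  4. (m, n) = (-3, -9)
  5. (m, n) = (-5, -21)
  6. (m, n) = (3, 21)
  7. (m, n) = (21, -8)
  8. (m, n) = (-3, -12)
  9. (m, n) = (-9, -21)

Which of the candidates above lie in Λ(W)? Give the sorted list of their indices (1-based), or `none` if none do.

Compute τ' = (4−√20)/2 = -0.236068, so π⊥(m,n) = m -0.236068·n.
candidate 1: (m,n)=(0,-4) → π∥ = 0-4·τ ≈ -16.944272, π⊥ = 0-4·τ' ≈ 0.944272 ∉ [-0.9, -0.1) ⇒ out
candidate 2: (m,n)=(0,4) → π∥ = 0+4·τ ≈ 16.944272, π⊥ = 0+4·τ' ≈ -0.944272 ∉ [-0.9, -0.1) ⇒ out
candidate 3: (m,n)=(1,1) → π∥ = 1+1·τ ≈ 5.236068, π⊥ = 1+1·τ' ≈ 0.763932 ∉ [-0.9, -0.1) ⇒ out
candidate 4: (m,n)=(-3,-9) → π∥ = -3-9·τ ≈ -41.124612, π⊥ = -3-9·τ' ≈ -0.875388 ∈ [-0.9, -0.1) ⇒ IN Λ
candidate 5: (m,n)=(-5,-21) → π∥ = -5-21·τ ≈ -93.957428, π⊥ = -5-21·τ' ≈ -0.042572 ∉ [-0.9, -0.1) ⇒ out
candidate 6: (m,n)=(3,21) → π∥ = 3+21·τ ≈ 91.957428, π⊥ = 3+21·τ' ≈ -1.957428 ∉ [-0.9, -0.1) ⇒ out
candidate 7: (m,n)=(21,-8) → π∥ = 21-8·τ ≈ -12.888544, π⊥ = 21-8·τ' ≈ 22.888544 ∉ [-0.9, -0.1) ⇒ out
candidate 8: (m,n)=(-3,-12) → π∥ = -3-12·τ ≈ -53.832816, π⊥ = -3-12·τ' ≈ -0.167184 ∈ [-0.9, -0.1) ⇒ IN Λ
candidate 9: (m,n)=(-9,-21) → π∥ = -9-21·τ ≈ -97.957428, π⊥ = -9-21·τ' ≈ -4.042572 ∉ [-0.9, -0.1) ⇒ out

4, 8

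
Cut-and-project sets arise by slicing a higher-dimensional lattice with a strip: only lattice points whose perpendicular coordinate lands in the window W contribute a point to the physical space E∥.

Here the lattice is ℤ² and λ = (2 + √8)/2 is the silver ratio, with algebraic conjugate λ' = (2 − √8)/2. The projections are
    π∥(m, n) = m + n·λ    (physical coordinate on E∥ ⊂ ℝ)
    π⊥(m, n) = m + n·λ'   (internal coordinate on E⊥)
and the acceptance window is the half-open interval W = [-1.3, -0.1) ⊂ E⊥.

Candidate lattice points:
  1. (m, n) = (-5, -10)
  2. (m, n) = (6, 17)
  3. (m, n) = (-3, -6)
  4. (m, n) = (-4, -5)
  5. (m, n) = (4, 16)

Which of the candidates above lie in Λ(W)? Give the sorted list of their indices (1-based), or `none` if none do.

Compute λ' = (2−√8)/2 = -0.4142, so π⊥(m,n) = m -0.4142·n.
candidate 1: (m,n)=(-5,-10) → π∥ = -5-10·λ ≈ -29.1421, π⊥ = -5-10·λ' ≈ -0.8579 ∈ [-1.3, -0.1) ⇒ IN Λ
candidate 2: (m,n)=(6,17) → π∥ = 6+17·λ ≈ 47.0416, π⊥ = 6+17·λ' ≈ -1.0416 ∈ [-1.3, -0.1) ⇒ IN Λ
candidate 3: (m,n)=(-3,-6) → π∥ = -3-6·λ ≈ -17.4853, π⊥ = -3-6·λ' ≈ -0.5147 ∈ [-1.3, -0.1) ⇒ IN Λ
candidate 4: (m,n)=(-4,-5) → π∥ = -4-5·λ ≈ -16.0711, π⊥ = -4-5·λ' ≈ -1.9289 ∉ [-1.3, -0.1) ⇒ out
candidate 5: (m,n)=(4,16) → π∥ = 4+16·λ ≈ 42.6274, π⊥ = 4+16·λ' ≈ -2.6274 ∉ [-1.3, -0.1) ⇒ out

1, 2, 3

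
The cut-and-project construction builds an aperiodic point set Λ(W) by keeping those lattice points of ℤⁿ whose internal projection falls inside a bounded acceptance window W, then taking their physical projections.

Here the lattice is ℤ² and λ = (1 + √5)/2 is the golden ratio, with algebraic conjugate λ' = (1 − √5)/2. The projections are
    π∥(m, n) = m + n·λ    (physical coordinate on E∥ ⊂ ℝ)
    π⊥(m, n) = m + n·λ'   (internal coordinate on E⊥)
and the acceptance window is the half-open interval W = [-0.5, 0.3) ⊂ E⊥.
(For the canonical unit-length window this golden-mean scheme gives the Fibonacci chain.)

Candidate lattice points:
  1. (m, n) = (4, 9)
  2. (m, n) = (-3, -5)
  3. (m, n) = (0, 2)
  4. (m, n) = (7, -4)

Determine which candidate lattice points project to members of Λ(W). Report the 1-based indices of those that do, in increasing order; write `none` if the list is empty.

λ' = (1−√5)/2 ≈ -0.61803.
candidate 1: (m,n)=(4,9) → π∥ = 4+9·λ ≈ 18.56231, π⊥ = 4+9·λ' ≈ -1.56231 ∉ [-0.5, 0.3) ⇒ out
candidate 2: (m,n)=(-3,-5) → π∥ = -3-5·λ ≈ -11.09017, π⊥ = -3-5·λ' ≈ 0.09017 ∈ [-0.5, 0.3) ⇒ IN Λ
candidate 3: (m,n)=(0,2) → π∥ = 0+2·λ ≈ 3.23607, π⊥ = 0+2·λ' ≈ -1.23607 ∉ [-0.5, 0.3) ⇒ out
candidate 4: (m,n)=(7,-4) → π∥ = 7-4·λ ≈ 0.52786, π⊥ = 7-4·λ' ≈ 9.47214 ∉ [-0.5, 0.3) ⇒ out

2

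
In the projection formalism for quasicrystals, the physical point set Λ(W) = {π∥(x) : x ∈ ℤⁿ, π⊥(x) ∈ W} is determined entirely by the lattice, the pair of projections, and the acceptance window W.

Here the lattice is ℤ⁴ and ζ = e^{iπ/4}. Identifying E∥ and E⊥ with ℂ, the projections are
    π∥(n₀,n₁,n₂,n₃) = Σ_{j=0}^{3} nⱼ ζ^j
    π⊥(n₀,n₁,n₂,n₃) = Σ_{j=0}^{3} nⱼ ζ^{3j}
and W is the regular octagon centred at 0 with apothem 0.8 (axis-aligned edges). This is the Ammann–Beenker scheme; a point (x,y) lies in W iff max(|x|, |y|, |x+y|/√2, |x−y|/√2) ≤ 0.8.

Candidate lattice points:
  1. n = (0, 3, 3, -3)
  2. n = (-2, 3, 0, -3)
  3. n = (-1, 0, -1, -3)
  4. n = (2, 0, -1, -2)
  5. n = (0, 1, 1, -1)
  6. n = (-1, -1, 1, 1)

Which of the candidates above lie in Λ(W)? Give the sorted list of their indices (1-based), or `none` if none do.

4

π⊥(n) = n₀ + n₁ζ³ + n₂ζ⁶ + n₃ζ⁹ where ζ = e^{iπ/4}.
candidate 1: n = (0, 3, 3, -3) → π⊥ ≈ (-4.2426, -3.0000); max(|x|,|y|,|x±y|/√2) = 5.1213 > 0.8 ⇒ ∉ W
candidate 2: n = (-2, 3, 0, -3) → π⊥ ≈ (-6.2426, +0.0000); max(|x|,|y|,|x±y|/√2) = 6.2426 > 0.8 ⇒ ∉ W
candidate 3: n = (-1, 0, -1, -3) → π⊥ ≈ (-3.1213, -1.1213); max(|x|,|y|,|x±y|/√2) = 3.1213 > 0.8 ⇒ ∉ W
candidate 4: n = (2, 0, -1, -2) → π⊥ ≈ (+0.5858, -0.4142); max(|x|,|y|,|x±y|/√2) = 0.7071 ≤ 0.8 ⇒ ∈ W
candidate 5: n = (0, 1, 1, -1) → π⊥ ≈ (-1.4142, -1.0000); max(|x|,|y|,|x±y|/√2) = 1.7071 > 0.8 ⇒ ∉ W
candidate 6: n = (-1, -1, 1, 1) → π⊥ ≈ (+0.4142, -1.0000); max(|x|,|y|,|x±y|/√2) = 1.0000 > 0.8 ⇒ ∉ W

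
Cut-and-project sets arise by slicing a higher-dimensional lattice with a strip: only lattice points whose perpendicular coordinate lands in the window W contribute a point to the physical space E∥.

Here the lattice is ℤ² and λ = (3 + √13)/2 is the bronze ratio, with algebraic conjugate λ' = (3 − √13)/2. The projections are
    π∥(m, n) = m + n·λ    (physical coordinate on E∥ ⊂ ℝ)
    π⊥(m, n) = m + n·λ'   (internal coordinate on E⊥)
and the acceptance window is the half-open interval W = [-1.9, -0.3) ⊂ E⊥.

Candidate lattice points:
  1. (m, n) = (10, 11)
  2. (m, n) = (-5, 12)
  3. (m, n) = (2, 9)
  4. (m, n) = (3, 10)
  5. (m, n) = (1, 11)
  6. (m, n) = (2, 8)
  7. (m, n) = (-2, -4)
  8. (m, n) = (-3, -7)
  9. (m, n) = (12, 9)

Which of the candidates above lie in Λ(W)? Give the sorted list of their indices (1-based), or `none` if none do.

3, 6, 7, 8

Numerically λ ≈ 3.302776 and λ' = −1/λ ≈ -0.302776.
[1] lift (10,11): star map gives 6.669468; window check -1.9 ≤ 6.669468 < -0.3 is false → out
[2] lift (-5,12): star map gives -8.633308; window check -1.9 ≤ -8.633308 < -0.3 is false → out
[3] lift (2,9): star map gives -0.724981; window check -1.9 ≤ -0.724981 < -0.3 is true → IN Λ
[4] lift (3,10): star map gives -0.027756; window check -1.9 ≤ -0.027756 < -0.3 is false → out
[5] lift (1,11): star map gives -2.330532; window check -1.9 ≤ -2.330532 < -0.3 is false → out
[6] lift (2,8): star map gives -0.422205; window check -1.9 ≤ -0.422205 < -0.3 is true → IN Λ
[7] lift (-2,-4): star map gives -0.788897; window check -1.9 ≤ -0.788897 < -0.3 is true → IN Λ
[8] lift (-3,-7): star map gives -0.880571; window check -1.9 ≤ -0.880571 < -0.3 is true → IN Λ
[9] lift (12,9): star map gives 9.275019; window check -1.9 ≤ 9.275019 < -0.3 is false → out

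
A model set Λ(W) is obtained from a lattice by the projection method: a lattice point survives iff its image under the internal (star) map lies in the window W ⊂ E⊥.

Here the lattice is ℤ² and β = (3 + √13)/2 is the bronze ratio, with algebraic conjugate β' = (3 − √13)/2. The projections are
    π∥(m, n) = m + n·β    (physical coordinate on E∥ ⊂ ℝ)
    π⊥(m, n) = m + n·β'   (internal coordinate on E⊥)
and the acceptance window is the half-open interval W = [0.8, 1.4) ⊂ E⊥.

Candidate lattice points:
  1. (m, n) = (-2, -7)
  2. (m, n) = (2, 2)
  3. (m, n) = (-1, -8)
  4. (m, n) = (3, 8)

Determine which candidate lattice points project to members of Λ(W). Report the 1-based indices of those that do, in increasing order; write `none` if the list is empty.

Compute β' = (3−√13)/2 = -0.302776, so π⊥(m,n) = m -0.302776·n.
#1 (-2,-7): internal coord -2 + (-7)·β' = +0.119429; +0.119429 ∉ [0.8, 1.4) → out
#2 (2,2): internal coord 2 + (2)·β' = +1.394449; +1.394449 ∈ [0.8, 1.4) → IN Λ
#3 (-1,-8): internal coord -1 + (-8)·β' = +1.422205; +1.422205 ∉ [0.8, 1.4) → out
#4 (3,8): internal coord 3 + (8)·β' = +0.577795; +0.577795 ∉ [0.8, 1.4) → out

2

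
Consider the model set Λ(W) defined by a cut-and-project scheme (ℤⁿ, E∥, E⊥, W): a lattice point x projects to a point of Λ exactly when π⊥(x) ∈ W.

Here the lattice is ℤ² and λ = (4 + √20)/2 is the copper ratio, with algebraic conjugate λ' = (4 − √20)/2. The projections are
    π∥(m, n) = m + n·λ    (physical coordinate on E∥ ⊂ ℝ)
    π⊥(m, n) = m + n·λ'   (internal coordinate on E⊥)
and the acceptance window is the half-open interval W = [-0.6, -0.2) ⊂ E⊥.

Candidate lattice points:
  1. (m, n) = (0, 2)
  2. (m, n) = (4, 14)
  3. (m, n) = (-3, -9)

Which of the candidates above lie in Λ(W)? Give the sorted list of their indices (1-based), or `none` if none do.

Numerically λ ≈ 4.236068 and λ' = −1/λ ≈ -0.236068.
candidate 1: (m,n)=(0,2) → π∥ = 0+2·λ ≈ 8.472136, π⊥ = 0+2·λ' ≈ -0.472136 ∈ [-0.6, -0.2) ⇒ IN Λ
candidate 2: (m,n)=(4,14) → π∥ = 4+14·λ ≈ 63.304952, π⊥ = 4+14·λ' ≈ 0.695048 ∉ [-0.6, -0.2) ⇒ out
candidate 3: (m,n)=(-3,-9) → π∥ = -3-9·λ ≈ -41.124612, π⊥ = -3-9·λ' ≈ -0.875388 ∉ [-0.6, -0.2) ⇒ out

1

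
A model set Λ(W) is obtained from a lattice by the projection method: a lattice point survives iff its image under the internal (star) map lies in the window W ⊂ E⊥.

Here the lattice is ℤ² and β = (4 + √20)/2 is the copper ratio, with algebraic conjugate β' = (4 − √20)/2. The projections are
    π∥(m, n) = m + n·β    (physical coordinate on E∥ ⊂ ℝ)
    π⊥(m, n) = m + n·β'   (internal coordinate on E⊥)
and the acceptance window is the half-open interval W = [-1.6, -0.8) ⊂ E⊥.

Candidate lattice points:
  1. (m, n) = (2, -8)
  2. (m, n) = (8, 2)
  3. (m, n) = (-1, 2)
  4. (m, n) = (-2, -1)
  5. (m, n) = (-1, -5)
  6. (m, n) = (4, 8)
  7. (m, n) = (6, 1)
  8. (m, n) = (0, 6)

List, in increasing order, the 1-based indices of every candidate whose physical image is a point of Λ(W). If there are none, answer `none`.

Numerically β ≈ 4.23607 and β' = −1/β ≈ -0.23607.
#1 (2,-8): internal coord 2 + (-8)·β' = +3.88854; +3.88854 ∉ [-1.6, -0.8) → out
#2 (8,2): internal coord 8 + (2)·β' = +7.52786; +7.52786 ∉ [-1.6, -0.8) → out
#3 (-1,2): internal coord -1 + (2)·β' = -1.47214; -1.47214 ∈ [-1.6, -0.8) → IN Λ
#4 (-2,-1): internal coord -2 + (-1)·β' = -1.76393; -1.76393 ∉ [-1.6, -0.8) → out
#5 (-1,-5): internal coord -1 + (-5)·β' = +0.18034; +0.18034 ∉ [-1.6, -0.8) → out
#6 (4,8): internal coord 4 + (8)·β' = +2.11146; +2.11146 ∉ [-1.6, -0.8) → out
#7 (6,1): internal coord 6 + (1)·β' = +5.76393; +5.76393 ∉ [-1.6, -0.8) → out
#8 (0,6): internal coord 0 + (6)·β' = -1.41641; -1.41641 ∈ [-1.6, -0.8) → IN Λ

3, 8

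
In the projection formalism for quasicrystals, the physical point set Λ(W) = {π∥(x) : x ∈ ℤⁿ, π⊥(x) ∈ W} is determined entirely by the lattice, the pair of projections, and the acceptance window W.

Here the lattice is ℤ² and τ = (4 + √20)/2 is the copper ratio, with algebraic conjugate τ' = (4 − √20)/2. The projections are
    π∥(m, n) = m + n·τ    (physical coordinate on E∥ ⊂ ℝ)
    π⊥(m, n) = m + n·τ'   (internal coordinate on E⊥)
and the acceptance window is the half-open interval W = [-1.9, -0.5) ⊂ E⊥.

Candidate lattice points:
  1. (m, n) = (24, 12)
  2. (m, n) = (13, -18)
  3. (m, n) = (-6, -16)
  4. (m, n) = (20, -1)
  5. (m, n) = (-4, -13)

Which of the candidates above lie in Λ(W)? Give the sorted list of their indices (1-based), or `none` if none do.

τ' = (4−√20)/2 ≈ -0.236068.
#1 (24,12): internal coord 24 + (12)·τ' = +21.167184; +21.167184 ∉ [-1.9, -0.5) → out
#2 (13,-18): internal coord 13 + (-18)·τ' = +17.249224; +17.249224 ∉ [-1.9, -0.5) → out
#3 (-6,-16): internal coord -6 + (-16)·τ' = -2.222912; -2.222912 ∉ [-1.9, -0.5) → out
#4 (20,-1): internal coord 20 + (-1)·τ' = +20.236068; +20.236068 ∉ [-1.9, -0.5) → out
#5 (-4,-13): internal coord -4 + (-13)·τ' = -0.931116; -0.931116 ∈ [-1.9, -0.5) → IN Λ

5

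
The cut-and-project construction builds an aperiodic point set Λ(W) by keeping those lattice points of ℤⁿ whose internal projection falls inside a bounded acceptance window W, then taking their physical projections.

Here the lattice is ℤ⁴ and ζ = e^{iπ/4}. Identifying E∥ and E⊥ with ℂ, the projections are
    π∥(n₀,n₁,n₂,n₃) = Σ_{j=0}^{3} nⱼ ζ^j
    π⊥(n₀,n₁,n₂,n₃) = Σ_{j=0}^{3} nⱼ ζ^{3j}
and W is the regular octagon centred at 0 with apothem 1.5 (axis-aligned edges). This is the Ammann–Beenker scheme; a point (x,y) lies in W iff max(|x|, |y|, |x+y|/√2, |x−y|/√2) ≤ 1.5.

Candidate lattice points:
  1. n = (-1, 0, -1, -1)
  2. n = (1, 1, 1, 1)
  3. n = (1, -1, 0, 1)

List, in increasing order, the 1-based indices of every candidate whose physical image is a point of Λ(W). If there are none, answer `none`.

2

π⊥(n) = n₀ + n₁ζ³ + n₂ζ⁶ + n₃ζ⁹ where ζ = e^{iπ/4}.
#1 (-1, 0, -1, -1): internal (-1.707107, 0.292893); octagon support 1.707107 vs apothem 1.5 → ∉ W
#2 (1, 1, 1, 1): internal (1.000000, 0.414214); octagon support 1.000000 vs apothem 1.5 → ∈ W
#3 (1, -1, 0, 1): internal (2.414214, 0.000000); octagon support 2.414214 vs apothem 1.5 → ∉ W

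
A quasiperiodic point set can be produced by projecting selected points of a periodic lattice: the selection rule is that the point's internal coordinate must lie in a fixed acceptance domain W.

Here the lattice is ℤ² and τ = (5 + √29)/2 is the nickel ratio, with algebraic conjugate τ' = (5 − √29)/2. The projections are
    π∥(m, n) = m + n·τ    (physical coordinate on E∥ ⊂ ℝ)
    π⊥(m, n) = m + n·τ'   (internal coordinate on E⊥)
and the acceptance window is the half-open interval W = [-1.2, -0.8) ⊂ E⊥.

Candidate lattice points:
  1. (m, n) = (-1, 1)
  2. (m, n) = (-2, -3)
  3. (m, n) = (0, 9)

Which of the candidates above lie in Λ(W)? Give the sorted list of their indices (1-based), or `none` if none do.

τ' = (5−√29)/2 ≈ -0.19258.
candidate 1: (m,n)=(-1,1) → π∥ = -1+1·τ ≈ 4.19258, π⊥ = -1+1·τ' ≈ -1.19258 ∈ [-1.2, -0.8) ⇒ IN Λ
candidate 2: (m,n)=(-2,-3) → π∥ = -2-3·τ ≈ -17.57775, π⊥ = -2-3·τ' ≈ -1.42225 ∉ [-1.2, -0.8) ⇒ out
candidate 3: (m,n)=(0,9) → π∥ = 0+9·τ ≈ 46.73324, π⊥ = 0+9·τ' ≈ -1.73324 ∉ [-1.2, -0.8) ⇒ out

1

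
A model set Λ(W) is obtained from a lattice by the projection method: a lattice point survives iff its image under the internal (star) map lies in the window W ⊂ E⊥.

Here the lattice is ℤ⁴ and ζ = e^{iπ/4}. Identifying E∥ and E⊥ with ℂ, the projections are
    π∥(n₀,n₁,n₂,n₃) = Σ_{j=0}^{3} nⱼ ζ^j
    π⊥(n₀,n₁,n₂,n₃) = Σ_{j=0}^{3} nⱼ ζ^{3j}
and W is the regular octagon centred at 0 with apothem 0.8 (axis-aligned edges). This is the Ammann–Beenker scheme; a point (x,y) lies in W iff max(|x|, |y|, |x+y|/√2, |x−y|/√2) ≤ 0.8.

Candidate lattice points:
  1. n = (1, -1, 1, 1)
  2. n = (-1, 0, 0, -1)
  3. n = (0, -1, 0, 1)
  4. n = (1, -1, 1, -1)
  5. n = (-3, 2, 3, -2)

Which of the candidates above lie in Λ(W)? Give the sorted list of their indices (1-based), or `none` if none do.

none

With ζ = e^{iπ/4} the internal vectors are ζ^0,ζ^3,ζ^6,ζ^9.
#1 (1, -1, 1, 1): internal (2.414214, -1.000000); octagon support 2.414214 vs apothem 0.8 → ∉ W
#2 (-1, 0, 0, -1): internal (-1.707107, -0.707107); octagon support 1.707107 vs apothem 0.8 → ∉ W
#3 (0, -1, 0, 1): internal (1.414214, 0.000000); octagon support 1.414214 vs apothem 0.8 → ∉ W
#4 (1, -1, 1, -1): internal (1.000000, -2.414214); octagon support 2.414214 vs apothem 0.8 → ∉ W
#5 (-3, 2, 3, -2): internal (-5.828427, -3.000000); octagon support 6.242641 vs apothem 0.8 → ∉ W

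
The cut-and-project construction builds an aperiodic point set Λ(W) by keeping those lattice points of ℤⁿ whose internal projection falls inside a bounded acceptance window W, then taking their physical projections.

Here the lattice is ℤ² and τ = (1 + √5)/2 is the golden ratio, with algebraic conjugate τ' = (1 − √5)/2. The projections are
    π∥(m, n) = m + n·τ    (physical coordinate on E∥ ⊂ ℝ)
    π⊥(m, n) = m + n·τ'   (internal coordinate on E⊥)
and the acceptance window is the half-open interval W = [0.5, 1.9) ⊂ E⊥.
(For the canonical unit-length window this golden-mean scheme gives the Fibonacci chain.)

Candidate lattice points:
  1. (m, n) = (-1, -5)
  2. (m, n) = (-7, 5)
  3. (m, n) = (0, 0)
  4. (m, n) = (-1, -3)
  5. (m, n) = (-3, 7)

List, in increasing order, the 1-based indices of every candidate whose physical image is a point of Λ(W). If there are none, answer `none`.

Numerically τ ≈ 1.61803 and τ' = −1/τ ≈ -0.61803.
[1] lift (-1,-5): star map gives 2.09017; window check 0.5 ≤ 2.09017 < 1.9 is false → out
[2] lift (-7,5): star map gives -10.09017; window check 0.5 ≤ -10.09017 < 1.9 is false → out
[3] lift (0,0): star map gives 0.00000; window check 0.5 ≤ 0.00000 < 1.9 is false → out
[4] lift (-1,-3): star map gives 0.85410; window check 0.5 ≤ 0.85410 < 1.9 is true → IN Λ
[5] lift (-3,7): star map gives -7.32624; window check 0.5 ≤ -7.32624 < 1.9 is false → out

4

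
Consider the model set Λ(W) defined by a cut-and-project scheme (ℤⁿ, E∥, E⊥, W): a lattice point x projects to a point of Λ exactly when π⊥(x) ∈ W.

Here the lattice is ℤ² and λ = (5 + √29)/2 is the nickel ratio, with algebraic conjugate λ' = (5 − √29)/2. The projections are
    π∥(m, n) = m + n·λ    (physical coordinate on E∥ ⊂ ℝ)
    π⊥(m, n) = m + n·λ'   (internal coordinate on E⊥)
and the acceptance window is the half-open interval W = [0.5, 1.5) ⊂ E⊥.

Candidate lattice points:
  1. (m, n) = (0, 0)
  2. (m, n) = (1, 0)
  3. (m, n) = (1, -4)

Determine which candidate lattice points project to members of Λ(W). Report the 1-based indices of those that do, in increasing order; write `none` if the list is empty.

λ' = (5−√29)/2 ≈ -0.192582.
[1] lift (0,0): star map gives 0.000000; window check 0.5 ≤ 0.000000 < 1.5 is false → out
[2] lift (1,0): star map gives 1.000000; window check 0.5 ≤ 1.000000 < 1.5 is true → IN Λ
[3] lift (1,-4): star map gives 1.770330; window check 0.5 ≤ 1.770330 < 1.5 is false → out

2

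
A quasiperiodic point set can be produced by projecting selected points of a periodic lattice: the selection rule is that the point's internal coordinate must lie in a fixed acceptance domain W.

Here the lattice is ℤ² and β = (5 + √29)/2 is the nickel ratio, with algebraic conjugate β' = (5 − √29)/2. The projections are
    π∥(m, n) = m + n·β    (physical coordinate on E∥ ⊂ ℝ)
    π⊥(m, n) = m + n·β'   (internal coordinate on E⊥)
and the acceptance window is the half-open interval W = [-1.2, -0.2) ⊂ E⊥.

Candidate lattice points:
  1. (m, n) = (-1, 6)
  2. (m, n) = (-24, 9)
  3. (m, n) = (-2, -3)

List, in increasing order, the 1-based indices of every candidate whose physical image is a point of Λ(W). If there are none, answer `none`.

β' = (5−√29)/2 ≈ -0.1926.
candidate 1: (m,n)=(-1,6) → π∥ = -1+6·β ≈ 30.1555, π⊥ = -1+6·β' ≈ -2.1555 ∉ [-1.2, -0.2) ⇒ out
candidate 2: (m,n)=(-24,9) → π∥ = -24+9·β ≈ 22.7332, π⊥ = -24+9·β' ≈ -25.7332 ∉ [-1.2, -0.2) ⇒ out
candidate 3: (m,n)=(-2,-3) → π∥ = -2-3·β ≈ -17.5777, π⊥ = -2-3·β' ≈ -1.4223 ∉ [-1.2, -0.2) ⇒ out

none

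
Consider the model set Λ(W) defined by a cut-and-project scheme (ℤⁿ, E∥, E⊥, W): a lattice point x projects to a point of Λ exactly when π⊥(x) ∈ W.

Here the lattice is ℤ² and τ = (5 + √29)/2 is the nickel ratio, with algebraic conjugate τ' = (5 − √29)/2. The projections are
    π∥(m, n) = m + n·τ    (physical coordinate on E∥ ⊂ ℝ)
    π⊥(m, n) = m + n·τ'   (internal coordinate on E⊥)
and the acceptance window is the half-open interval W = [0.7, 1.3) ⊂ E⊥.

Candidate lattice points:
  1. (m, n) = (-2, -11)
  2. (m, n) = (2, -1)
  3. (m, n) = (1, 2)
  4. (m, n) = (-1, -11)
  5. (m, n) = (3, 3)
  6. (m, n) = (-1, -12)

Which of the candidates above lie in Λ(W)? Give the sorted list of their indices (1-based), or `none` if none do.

4

Compute τ' = (5−√29)/2 = -0.192582, so π⊥(m,n) = m -0.192582·n.
candidate 1: (m,n)=(-2,-11) → π∥ = -2-11·τ ≈ -59.118406, π⊥ = -2-11·τ' ≈ 0.118406 ∉ [0.7, 1.3) ⇒ out
candidate 2: (m,n)=(2,-1) → π∥ = 2-1·τ ≈ -3.192582, π⊥ = 2-1·τ' ≈ 2.192582 ∉ [0.7, 1.3) ⇒ out
candidate 3: (m,n)=(1,2) → π∥ = 1+2·τ ≈ 11.385165, π⊥ = 1+2·τ' ≈ 0.614835 ∉ [0.7, 1.3) ⇒ out
candidate 4: (m,n)=(-1,-11) → π∥ = -1-11·τ ≈ -58.118406, π⊥ = -1-11·τ' ≈ 1.118406 ∈ [0.7, 1.3) ⇒ IN Λ
candidate 5: (m,n)=(3,3) → π∥ = 3+3·τ ≈ 18.577747, π⊥ = 3+3·τ' ≈ 2.422253 ∉ [0.7, 1.3) ⇒ out
candidate 6: (m,n)=(-1,-12) → π∥ = -1-12·τ ≈ -63.310989, π⊥ = -1-12·τ' ≈ 1.310989 ∉ [0.7, 1.3) ⇒ out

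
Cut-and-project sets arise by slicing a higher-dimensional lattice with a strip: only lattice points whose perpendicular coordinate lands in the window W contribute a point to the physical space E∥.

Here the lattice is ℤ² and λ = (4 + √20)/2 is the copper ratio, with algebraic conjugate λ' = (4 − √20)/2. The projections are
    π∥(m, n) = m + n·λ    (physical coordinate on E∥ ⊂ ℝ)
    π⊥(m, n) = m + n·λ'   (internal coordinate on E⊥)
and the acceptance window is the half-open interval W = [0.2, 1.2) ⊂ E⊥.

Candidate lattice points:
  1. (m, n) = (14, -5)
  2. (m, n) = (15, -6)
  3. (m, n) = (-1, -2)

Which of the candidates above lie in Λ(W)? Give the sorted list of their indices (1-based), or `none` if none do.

none

Compute λ' = (4−√20)/2 = -0.2361, so π⊥(m,n) = m -0.2361·n.
#1 (14,-5): internal coord 14 + (-5)·λ' = +15.1803; +15.1803 ∉ [0.2, 1.2) → out
#2 (15,-6): internal coord 15 + (-6)·λ' = +16.4164; +16.4164 ∉ [0.2, 1.2) → out
#3 (-1,-2): internal coord -1 + (-2)·λ' = -0.5279; -0.5279 ∉ [0.2, 1.2) → out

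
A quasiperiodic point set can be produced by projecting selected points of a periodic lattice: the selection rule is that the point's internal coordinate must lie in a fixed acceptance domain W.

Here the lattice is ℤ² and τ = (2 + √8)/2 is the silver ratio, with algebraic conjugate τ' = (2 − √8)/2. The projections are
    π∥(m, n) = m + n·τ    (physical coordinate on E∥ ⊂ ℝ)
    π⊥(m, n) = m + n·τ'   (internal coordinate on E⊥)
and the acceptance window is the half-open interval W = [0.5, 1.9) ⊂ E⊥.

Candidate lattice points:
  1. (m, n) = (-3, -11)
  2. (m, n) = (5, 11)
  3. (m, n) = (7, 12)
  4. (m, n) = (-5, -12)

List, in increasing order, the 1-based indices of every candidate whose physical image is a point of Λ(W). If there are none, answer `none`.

Numerically τ ≈ 2.414214 and τ' = −1/τ ≈ -0.414214.
[1] lift (-3,-11): star map gives 1.556349; window check 0.5 ≤ 1.556349 < 1.9 is true → IN Λ
[2] lift (5,11): star map gives 0.443651; window check 0.5 ≤ 0.443651 < 1.9 is false → out
[3] lift (7,12): star map gives 2.029437; window check 0.5 ≤ 2.029437 < 1.9 is false → out
[4] lift (-5,-12): star map gives -0.029437; window check 0.5 ≤ -0.029437 < 1.9 is false → out

1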